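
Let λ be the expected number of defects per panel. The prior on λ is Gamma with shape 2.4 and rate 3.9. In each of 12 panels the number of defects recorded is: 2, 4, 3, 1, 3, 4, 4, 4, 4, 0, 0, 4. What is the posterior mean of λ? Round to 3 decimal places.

Total count ∑xᵢ = 33 over n = 12 panels.
Gamma is conjugate to the Poisson likelihood: posterior is Gamma(shape = 2.4+33 = 35.4, rate = 3.9+12 = 15.9).
E[λ | data] = 35.4/15.9 = 2.226.

Posterior mean ≈ 2.226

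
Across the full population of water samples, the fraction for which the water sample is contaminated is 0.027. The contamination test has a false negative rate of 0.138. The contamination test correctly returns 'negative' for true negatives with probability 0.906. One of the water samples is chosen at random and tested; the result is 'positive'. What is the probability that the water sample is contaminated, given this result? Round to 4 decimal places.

P(H | E) ≈ 0.2028

Write H for 'the water sample is contaminated'. Prior odds H:¬H = 0.027/0.973 = 0.027749. For the 'positive' outcome, the likelihood ratio is 0.862/0.094 = 9.1702.
Posterior odds = 0.027749 × 9.1702 = 0.25447, so P(H|E) = 0.25447/(1+0.25447) = 0.2028.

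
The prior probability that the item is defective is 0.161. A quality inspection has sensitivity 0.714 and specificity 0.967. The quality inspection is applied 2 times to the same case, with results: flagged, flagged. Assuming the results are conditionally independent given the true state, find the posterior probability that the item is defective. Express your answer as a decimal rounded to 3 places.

With H the event that the item is defective, the joint likelihood of the observed sequence is P(data|H) = 0.714·0.714 = 0.50980 and P(data|¬H) = 0.033·0.033 = 0.0010890.
Bayes: P(H|data) = 0.161·0.50980 / (0.161·0.50980 + 0.839·0.0010890) = 0.082077/0.082991 = 0.9890.

Posterior P(H) ≈ 0.989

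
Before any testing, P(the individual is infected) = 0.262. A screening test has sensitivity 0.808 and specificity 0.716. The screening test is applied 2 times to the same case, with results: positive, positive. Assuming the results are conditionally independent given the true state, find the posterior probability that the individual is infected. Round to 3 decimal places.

With H the event that the individual is infected, the joint likelihood of the observed sequence is P(data|H) = 0.808·0.808 = 0.65286 and P(data|¬H) = 0.284·0.284 = 0.080656.
Bayes: P(H|data) = 0.262·0.65286 / (0.262·0.65286 + 0.738·0.080656) = 0.17105/0.23057 = 0.7418.

Posterior P(H) ≈ 0.742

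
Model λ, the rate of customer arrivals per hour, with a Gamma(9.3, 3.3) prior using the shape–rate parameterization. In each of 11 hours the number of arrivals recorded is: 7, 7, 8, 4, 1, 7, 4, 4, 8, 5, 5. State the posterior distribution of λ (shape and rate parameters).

Posterior: Gamma(shape=69.3, rate=14.3)

Total count ∑xᵢ = 60 over n = 11 hours.
Gamma is conjugate to the Poisson likelihood: posterior is Gamma(shape = 9.3+60 = 69.3, rate = 3.3+11 = 14.3).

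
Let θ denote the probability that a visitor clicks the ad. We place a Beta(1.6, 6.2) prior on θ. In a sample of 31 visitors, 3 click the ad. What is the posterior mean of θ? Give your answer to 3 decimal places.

The binomial likelihood is conjugate to the Beta prior: with 3 successes and 28 failures, the posterior is Beta(1.6+3, 6.2+28) = Beta(4.6, 34.2).
E[θ | data] = 4.6/(4.6+34.2) = 0.119.

Posterior mean ≈ 0.119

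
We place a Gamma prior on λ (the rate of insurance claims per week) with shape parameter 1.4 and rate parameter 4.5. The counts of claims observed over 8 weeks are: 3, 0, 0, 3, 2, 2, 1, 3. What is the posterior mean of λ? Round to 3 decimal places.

Posterior mean ≈ 1.232

The Poisson likelihood adds the total count to the shape and the number of exposure periods to the rate. Here ∑xᵢ = 14 and n = 8, so shape 1.4→15.4 and rate 4.5→12.5.
E[λ | data] = 15.4/12.5 = 1.232.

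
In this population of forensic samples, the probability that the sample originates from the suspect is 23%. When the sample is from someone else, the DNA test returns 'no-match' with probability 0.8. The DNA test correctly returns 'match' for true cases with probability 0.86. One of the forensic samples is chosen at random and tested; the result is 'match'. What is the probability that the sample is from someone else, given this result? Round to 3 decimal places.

Let H be the event that the sample originates from the suspect. P(H) = 0.23, so P(¬H) = 0.77. With E the 'match' result, P(E|H) = 0.86 and P(E|¬H) = 0.2.
P(E) = 0.86·0.23 + 0.2·0.77 = 0.19780 + 0.15400 = 0.35180.
By Bayes' theorem, P(H|E) = 0.19780 / 0.35180 = 0.562. Hence P(¬H|E) = 1 − 0.562 = 0.438.

P(¬H | E) ≈ 0.438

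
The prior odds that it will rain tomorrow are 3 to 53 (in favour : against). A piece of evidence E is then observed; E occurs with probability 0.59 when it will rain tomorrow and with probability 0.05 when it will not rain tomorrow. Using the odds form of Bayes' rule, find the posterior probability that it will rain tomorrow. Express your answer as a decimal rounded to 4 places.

Prior odds = 3/53 = 0.056604.
Likelihood ratio for E = 0.59/0.05 = 11.800.
Posterior odds = prior odds × LR = 0.66792.
Posterior probability = odds/(1+odds) = 0.66792/1.6679 = 0.4005.

Posterior probability ≈ 0.4005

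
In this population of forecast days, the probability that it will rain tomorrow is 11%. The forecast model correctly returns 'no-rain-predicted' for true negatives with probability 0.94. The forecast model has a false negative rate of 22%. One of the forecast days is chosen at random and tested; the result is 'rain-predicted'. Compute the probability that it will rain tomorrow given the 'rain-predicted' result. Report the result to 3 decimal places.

P(H | E) ≈ 0.616

Write H for 'it will rain tomorrow'. Prior odds H:¬H = 0.11/0.89 = 0.12360. For the 'rain-predicted' outcome, the likelihood ratio is 0.78/0.06 = 13.000.
Posterior odds = 0.12360 × 13.000 = 1.6067, so P(H|E) = 1.6067/(1+1.6067) = 0.616.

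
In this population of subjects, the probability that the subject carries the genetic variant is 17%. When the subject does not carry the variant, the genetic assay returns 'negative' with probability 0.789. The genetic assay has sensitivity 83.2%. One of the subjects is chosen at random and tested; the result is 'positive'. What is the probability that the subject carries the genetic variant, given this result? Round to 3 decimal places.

P(H | E) ≈ 0.447

Write H for 'the subject carries the genetic variant'. Prior odds H:¬H = 0.17/0.83 = 0.20482. For the 'positive' outcome, the likelihood ratio is 0.832/0.211 = 3.9431.
Posterior odds = 0.20482 × 3.9431 = 0.80763, so P(H|E) = 0.80763/(1+0.80763) = 0.447.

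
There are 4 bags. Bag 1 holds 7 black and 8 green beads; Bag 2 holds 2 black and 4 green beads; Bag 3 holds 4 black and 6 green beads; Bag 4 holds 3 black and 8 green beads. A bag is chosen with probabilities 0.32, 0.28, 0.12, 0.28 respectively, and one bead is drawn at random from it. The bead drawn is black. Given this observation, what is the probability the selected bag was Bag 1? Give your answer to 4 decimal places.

Posterior probability ≈ 0.4069

P(black|Bag 1) = 0.4667; P(black|Bag 2) = 0.3333; P(black|Bag 3) = 0.4; P(black|Bag 4) = 0.2727.
Prior × likelihood for each source: 0.32·0.4667=0.1493, 0.28·0.3333=0.09333, 0.12·0.4=0.04800, 0.28·0.2727=0.07636. Summing gives P(black) = 0.36703.
P(Bag 1 | black) = 0.1493 / 0.36703 = 0.4069.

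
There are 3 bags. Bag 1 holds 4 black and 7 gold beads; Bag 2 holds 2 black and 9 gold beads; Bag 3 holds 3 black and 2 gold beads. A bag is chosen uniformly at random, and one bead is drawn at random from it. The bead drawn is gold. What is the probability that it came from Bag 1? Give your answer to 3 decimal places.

Tabulate prior·likelihood by source: [1] prior 0.333333, lik 0.6364, product 0.2121; [2] prior 0.333333, lik 0.8182, product 0.2727; [3] prior 0.333333, lik 0.4, product 0.1333.
Normalizing constant = 0.61818; the posterior for Bag 1 is its product over the sum, 0.2121/0.61818 = 0.343.

Posterior probability ≈ 0.343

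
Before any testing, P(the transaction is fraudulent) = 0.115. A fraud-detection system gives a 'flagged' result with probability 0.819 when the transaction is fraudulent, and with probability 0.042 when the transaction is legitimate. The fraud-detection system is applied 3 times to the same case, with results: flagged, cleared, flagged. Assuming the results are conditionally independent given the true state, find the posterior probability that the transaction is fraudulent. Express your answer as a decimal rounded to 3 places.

Posterior P(H) ≈ 0.903

Let H be the event that the transaction is fraudulent; start with P(H) = 0.115. P('flagged'|H) = 0.819, P('flagged'|¬H) = 0.042.
Update on result 1 ('flagged'): P(H) ← 0.819·0.1150 / (0.819·0.1150 + 0.042·0.8850) = 0.094185/0.13135 = 0.7170.
Update on result 2 ('cleared'): P(H) ← 0.181·0.7170 / (0.181·0.7170 + 0.958·0.2830) = 0.12978/0.40087 = 0.3237.
Update on result 3 ('flagged'): P(H) ← 0.819·0.3237 / (0.819·0.3237 + 0.042·0.6763) = 0.26515/0.29355 = 0.9032.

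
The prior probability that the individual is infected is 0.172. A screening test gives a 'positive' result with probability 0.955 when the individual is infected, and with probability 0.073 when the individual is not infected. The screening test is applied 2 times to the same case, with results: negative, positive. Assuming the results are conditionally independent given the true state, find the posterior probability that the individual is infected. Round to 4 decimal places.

Posterior P(H) ≈ 0.1165

With H the event that the individual is infected, the joint likelihood of the observed sequence is P(data|H) = 0.045·0.955 = 0.042975 and P(data|¬H) = 0.927·0.073 = 0.067671.
Bayes: P(H|data) = 0.172·0.042975 / (0.172·0.042975 + 0.828·0.067671) = 0.0073917/0.063423 = 0.1165.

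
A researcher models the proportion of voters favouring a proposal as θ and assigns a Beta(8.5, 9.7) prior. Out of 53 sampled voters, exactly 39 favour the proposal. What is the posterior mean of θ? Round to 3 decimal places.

Posterior mean ≈ 0.667

Observing 39 successes and 14 failures updates Beta(8.5, 9.7) by adding the success and failure counts to the two shape parameters: α = 8.5+39 = 47.5, β = 9.7+14 = 23.7.
Posterior mean = α/(α+β) = 47.5/71.2 = 0.667.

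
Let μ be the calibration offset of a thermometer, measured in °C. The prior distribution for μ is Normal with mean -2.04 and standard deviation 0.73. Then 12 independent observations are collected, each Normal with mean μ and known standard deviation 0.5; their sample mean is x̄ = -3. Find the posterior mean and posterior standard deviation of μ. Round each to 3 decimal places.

Prior precision 1/τ₀² = 1/0.73² = 1.87652; data precision n/σ² = 12/0.5² = 48.0000.
Posterior precision = 1.87652 + 48.0000 = 49.8765, giving posterior SD = 1/√49.8765 = 0.142.
Posterior mean = (1.87652·-2.04 + 48.0000·-3) / 49.8765 = -2.964.

Posterior mean ≈ -2.964; posterior SD ≈ 0.142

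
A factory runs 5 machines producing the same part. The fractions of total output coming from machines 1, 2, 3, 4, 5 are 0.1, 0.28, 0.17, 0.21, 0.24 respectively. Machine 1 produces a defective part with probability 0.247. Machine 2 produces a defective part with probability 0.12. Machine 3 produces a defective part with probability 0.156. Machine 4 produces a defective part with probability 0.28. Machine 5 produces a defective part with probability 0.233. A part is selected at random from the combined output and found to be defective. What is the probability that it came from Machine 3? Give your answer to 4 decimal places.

Posterior probability ≈ 0.1329

P(defective|M1) = 0.247; P(defective|M2) = 0.12; P(defective|M3) = 0.156; P(defective|M4) = 0.28; P(defective|M5) = 0.233.
Prior × likelihood for each source: 0.1·0.247=0.02470, 0.28·0.12=0.03360, 0.17·0.156=0.02652, 0.21·0.28=0.05880, 0.24·0.233=0.05592. Summing gives P(defective) = 0.19954.
P(Machine 3 | defective) = 0.02652 / 0.19954 = 0.1329.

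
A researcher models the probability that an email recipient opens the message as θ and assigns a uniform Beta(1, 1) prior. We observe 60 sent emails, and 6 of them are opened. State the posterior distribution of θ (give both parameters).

Observing 6 successes and 54 failures updates Beta(1, 1) by adding the success and failure counts to the two shape parameters: α = 1+6 = 7, β = 1+54 = 55.

Posterior: Beta(7, 55)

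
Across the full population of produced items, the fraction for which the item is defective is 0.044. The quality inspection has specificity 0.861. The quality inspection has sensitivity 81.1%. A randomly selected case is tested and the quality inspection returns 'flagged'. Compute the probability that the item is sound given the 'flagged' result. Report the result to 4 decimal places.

P(¬H | E) ≈ 0.7883

Let H be the event that the item is defective. P(H) = 0.044, so P(¬H) = 0.956. With E the 'flagged' result, P(E|H) = 0.811 and P(E|¬H) = 0.139.
P(E) = 0.811·0.044 + 0.139·0.956 = 0.035684 + 0.13288 = 0.16857.
By Bayes' theorem, P(H|E) = 0.035684 / 0.16857 = 0.2117. Hence P(¬H|E) = 1 − 0.2117 = 0.7883.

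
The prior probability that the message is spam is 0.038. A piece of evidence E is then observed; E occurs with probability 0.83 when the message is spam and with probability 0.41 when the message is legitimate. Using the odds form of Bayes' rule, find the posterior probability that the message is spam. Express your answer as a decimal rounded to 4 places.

Posterior probability ≈ 0.0740

Prior odds = 0.038/(1−0.038) = 0.039501.
Likelihood ratio for E = 0.83/0.41 = 2.0244.
Posterior odds = prior odds × LR = 0.079966.
Posterior probability = odds/(1+odds) = 0.079966/1.0800 = 0.0740.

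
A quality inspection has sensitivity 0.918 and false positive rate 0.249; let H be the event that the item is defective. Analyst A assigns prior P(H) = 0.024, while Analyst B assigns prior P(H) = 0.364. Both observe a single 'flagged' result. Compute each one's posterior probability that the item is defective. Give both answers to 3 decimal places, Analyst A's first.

P('+'|H) = 0.918, P('+'|¬H) = 0.249.
Analyst A: numerator 0.918·0.024 = 0.022032; evidence = 0.022032+0.249·0.976 = 0.26506; posterior = 0.083.
Analyst B: numerator 0.918·0.364 = 0.33415; evidence = 0.33415+0.249·0.636 = 0.49252; posterior = 0.678.

Analyst A: 0.083; Analyst B: 0.678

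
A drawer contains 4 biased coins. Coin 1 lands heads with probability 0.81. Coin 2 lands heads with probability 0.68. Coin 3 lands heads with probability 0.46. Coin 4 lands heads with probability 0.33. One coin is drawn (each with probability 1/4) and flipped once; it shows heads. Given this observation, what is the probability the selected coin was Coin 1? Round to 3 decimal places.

Tabulate prior·likelihood by source: [1] prior 0.25, lik 0.81, product 0.2025; [2] prior 0.25, lik 0.68, product 0.1700; [3] prior 0.25, lik 0.46, product 0.1150; [4] prior 0.25, lik 0.33, product 0.08250.
Normalizing constant = 0.57000; the posterior for Coin 1 is its product over the sum, 0.2025/0.57000 = 0.355.

Posterior probability ≈ 0.355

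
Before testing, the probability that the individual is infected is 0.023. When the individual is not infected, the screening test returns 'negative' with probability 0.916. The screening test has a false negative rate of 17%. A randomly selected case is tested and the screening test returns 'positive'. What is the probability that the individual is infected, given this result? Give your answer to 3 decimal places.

Write H for 'the individual is infected'. Prior odds H:¬H = 0.023/0.977 = 0.023541. For the 'positive' outcome, the likelihood ratio is 0.83/0.084 = 9.8810.
Posterior odds = 0.023541 × 9.8810 = 0.23261, so P(H|E) = 0.23261/(1+0.23261) = 0.189.

P(H | E) ≈ 0.189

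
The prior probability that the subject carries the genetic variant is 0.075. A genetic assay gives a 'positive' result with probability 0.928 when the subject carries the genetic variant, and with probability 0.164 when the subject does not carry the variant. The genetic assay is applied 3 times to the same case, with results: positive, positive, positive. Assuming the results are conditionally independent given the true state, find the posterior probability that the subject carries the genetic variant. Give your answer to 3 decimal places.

Let H be the event that the subject carries the genetic variant; start with P(H) = 0.075. P('positive'|H) = 0.928, P('positive'|¬H) = 0.164.
Update on result 1 ('positive'): P(H) ← 0.928·0.0750 / (0.928·0.0750 + 0.164·0.9250) = 0.069600/0.22130 = 0.3145.
Update on result 2 ('positive'): P(H) ← 0.928·0.3145 / (0.928·0.3145 + 0.164·0.6855) = 0.29186/0.40428 = 0.7219.
Update on result 3 ('positive'): P(H) ← 0.928·0.7219 / (0.928·0.7219 + 0.164·0.2781) = 0.66995/0.71555 = 0.9363.

Posterior P(H) ≈ 0.936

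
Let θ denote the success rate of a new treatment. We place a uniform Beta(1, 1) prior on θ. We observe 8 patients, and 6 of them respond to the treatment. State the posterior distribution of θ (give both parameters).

Posterior: Beta(7, 3)

The binomial likelihood is conjugate to the Beta prior: with 6 successes and 2 failures, the posterior is Beta(1+6, 1+2) = Beta(7, 3).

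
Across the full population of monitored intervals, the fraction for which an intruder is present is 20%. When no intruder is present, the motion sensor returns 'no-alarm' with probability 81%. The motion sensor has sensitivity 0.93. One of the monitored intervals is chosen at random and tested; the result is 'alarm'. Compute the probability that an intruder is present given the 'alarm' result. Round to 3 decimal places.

Let H be the event that an intruder is present. P(H) = 0.2, so P(¬H) = 0.8. With E the 'alarm' result, P(E|H) = 0.93 and P(E|¬H) = 0.19.
P(E) = 0.93·0.2 + 0.19·0.8 = 0.18600 + 0.15200 = 0.33800.
By Bayes' theorem, P(H|E) = 0.18600 / 0.33800 = 0.550.

P(H | E) ≈ 0.550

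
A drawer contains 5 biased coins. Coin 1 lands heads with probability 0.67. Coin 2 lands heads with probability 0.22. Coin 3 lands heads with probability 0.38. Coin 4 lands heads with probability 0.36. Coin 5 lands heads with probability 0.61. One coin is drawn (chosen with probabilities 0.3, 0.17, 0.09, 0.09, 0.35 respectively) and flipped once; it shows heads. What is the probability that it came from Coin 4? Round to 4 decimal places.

P(heads|C1) = 0.67; P(heads|C2) = 0.22; P(heads|C3) = 0.38; P(heads|C4) = 0.36; P(heads|C5) = 0.61.
Prior × likelihood for each source: 0.3·0.67=0.2010, 0.17·0.22=0.03740, 0.09·0.38=0.03420, 0.09·0.36=0.03240, 0.35·0.61=0.2135. Summing gives P(heads) = 0.51850.
P(Coin 4 | heads) = 0.03240 / 0.51850 = 0.0625.

Posterior probability ≈ 0.0625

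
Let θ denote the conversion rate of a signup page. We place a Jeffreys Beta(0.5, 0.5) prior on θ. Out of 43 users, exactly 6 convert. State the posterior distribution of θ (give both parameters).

Observing 6 successes and 37 failures updates Beta(0.5, 0.5) by adding the success and failure counts to the two shape parameters: α = 0.5+6 = 6.5, β = 0.5+37 = 37.5.

Posterior: Beta(6.5, 37.5)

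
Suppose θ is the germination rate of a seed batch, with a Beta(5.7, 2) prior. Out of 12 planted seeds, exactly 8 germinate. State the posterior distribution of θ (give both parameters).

The binomial likelihood is conjugate to the Beta prior: with 8 successes and 4 failures, the posterior is Beta(5.7+8, 2+4) = Beta(13.7, 6).

Posterior: Beta(13.7, 6)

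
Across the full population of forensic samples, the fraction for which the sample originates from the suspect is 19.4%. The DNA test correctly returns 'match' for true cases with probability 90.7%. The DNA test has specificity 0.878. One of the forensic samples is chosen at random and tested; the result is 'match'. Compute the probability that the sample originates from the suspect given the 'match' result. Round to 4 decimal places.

P(H | E) ≈ 0.6415

Write H for 'the sample originates from the suspect'. Prior odds H:¬H = 0.194/0.806 = 0.24069. For the 'match' outcome, the likelihood ratio is 0.907/0.122 = 7.4344.
Posterior odds = 0.24069 × 7.4344 = 1.7894, so P(H|E) = 1.7894/(1+1.7894) = 0.6415.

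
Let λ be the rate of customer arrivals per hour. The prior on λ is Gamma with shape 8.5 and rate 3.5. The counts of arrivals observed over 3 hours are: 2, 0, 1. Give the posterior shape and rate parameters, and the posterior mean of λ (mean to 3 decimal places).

Posterior: Gamma(shape=11.5, rate=6.5); mean ≈ 1.769

The Poisson likelihood adds the total count to the shape and the number of exposure periods to the rate. Here ∑xᵢ = 3 and n = 3, so shape 8.5→11.5 and rate 3.5→6.5.
E[λ | data] = 11.5/6.5 = 1.769.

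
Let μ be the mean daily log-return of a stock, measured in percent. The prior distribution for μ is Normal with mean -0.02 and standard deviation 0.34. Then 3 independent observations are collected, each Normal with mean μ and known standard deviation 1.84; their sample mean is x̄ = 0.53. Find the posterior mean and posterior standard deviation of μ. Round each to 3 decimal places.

Posterior mean ≈ 0.031; posterior SD ≈ 0.324

Prior precision 1/τ₀² = 1/0.34² = 8.65052; data precision n/σ² = 3/1.84² = 0.886106.
Posterior precision = 8.65052 + 0.886106 = 9.53662, giving posterior SD = 1/√9.53662 = 0.324.
Posterior mean = (8.65052·-0.02 + 0.886106·0.53) / 9.53662 = 0.031.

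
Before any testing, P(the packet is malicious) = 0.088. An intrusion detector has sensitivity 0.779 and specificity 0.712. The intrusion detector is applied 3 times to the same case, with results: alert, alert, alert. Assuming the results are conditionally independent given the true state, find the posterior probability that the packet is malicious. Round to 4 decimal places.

Posterior P(H) ≈ 0.6563

Let H be the event that the packet is malicious; start with P(H) = 0.088. P('alert'|H) = 0.779, P('alert'|¬H) = 0.288.
Update on result 1 ('alert'): P(H) ← 0.779·0.0880 / (0.779·0.0880 + 0.288·0.9120) = 0.068552/0.33121 = 0.2070.
Update on result 2 ('alert'): P(H) ← 0.779·0.2070 / (0.779·0.2070 + 0.288·0.7930) = 0.16123/0.38963 = 0.4138.
Update on result 3 ('alert'): P(H) ← 0.779·0.4138 / (0.779·0.4138 + 0.288·0.5862) = 0.32236/0.49118 = 0.6563.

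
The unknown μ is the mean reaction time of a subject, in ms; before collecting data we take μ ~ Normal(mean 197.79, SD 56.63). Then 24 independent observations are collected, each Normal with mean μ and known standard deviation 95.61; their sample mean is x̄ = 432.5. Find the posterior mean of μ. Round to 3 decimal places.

Prior precision 1/τ₀² = 1/56.63² = 0.00031182; data precision n/σ² = 24/95.61² = 0.00262546.
Posterior precision = 0.00031182 + 0.00262546 = 0.00293728.
Posterior mean = (0.00031182·197.79 + 0.00262546·432.5) / 0.00293728 = 407.583.

Posterior mean ≈ 407.583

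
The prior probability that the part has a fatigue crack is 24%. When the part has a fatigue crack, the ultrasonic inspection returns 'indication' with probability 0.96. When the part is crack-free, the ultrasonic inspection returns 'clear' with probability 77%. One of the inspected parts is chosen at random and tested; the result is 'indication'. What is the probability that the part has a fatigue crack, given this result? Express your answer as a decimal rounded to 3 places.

P(H | E) ≈ 0.569

Let H be the event that the part has a fatigue crack. P(H) = 0.24, so P(¬H) = 0.76. With E the 'indication' result, P(E|H) = 0.96 and P(E|¬H) = 0.23.
P(E) = 0.96·0.24 + 0.23·0.76 = 0.23040 + 0.17480 = 0.40520.
By Bayes' theorem, P(H|E) = 0.23040 / 0.40520 = 0.569.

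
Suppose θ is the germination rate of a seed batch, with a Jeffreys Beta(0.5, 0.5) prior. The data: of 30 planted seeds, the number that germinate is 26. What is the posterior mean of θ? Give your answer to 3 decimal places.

Posterior mean ≈ 0.855

The binomial likelihood is conjugate to the Beta prior: with 26 successes and 4 failures, the posterior is Beta(0.5+26, 0.5+4) = Beta(26.5, 4.5).
Posterior mean = α/(α+β) = 26.5/31 = 0.855.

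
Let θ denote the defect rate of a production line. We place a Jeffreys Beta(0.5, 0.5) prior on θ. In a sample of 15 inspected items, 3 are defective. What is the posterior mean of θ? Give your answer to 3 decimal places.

The binomial likelihood is conjugate to the Beta prior: with 3 successes and 12 failures, the posterior is Beta(0.5+3, 0.5+12) = Beta(3.5, 12.5).
Posterior mean = α/(α+β) = 3.5/16 = 0.219.

Posterior mean ≈ 0.219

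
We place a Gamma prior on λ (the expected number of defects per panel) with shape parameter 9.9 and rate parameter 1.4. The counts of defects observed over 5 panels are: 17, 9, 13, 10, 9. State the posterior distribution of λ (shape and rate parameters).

Posterior: Gamma(shape=67.9, rate=6.4)

The Poisson likelihood adds the total count to the shape and the number of exposure periods to the rate. Here ∑xᵢ = 58 and n = 5, so shape 9.9→67.9 and rate 1.4→6.4.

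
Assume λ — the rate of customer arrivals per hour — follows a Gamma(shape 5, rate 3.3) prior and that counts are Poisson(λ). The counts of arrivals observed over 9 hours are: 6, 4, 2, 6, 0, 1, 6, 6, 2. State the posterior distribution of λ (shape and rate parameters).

Posterior: Gamma(shape=38, rate=12.3)

The Poisson likelihood adds the total count to the shape and the number of exposure periods to the rate. Here ∑xᵢ = 33 and n = 9, so shape 5→38 and rate 3.3→12.3.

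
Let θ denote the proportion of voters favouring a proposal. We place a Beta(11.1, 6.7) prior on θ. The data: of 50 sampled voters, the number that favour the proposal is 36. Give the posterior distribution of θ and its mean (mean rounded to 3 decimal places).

The binomial likelihood is conjugate to the Beta prior: with 36 successes and 14 failures, the posterior is Beta(11.1+36, 6.7+14) = Beta(47.1, 20.7).
E[θ | data] = 47.1/(47.1+20.7) = 0.695.

Posterior: Beta(47.1, 20.7); mean ≈ 0.695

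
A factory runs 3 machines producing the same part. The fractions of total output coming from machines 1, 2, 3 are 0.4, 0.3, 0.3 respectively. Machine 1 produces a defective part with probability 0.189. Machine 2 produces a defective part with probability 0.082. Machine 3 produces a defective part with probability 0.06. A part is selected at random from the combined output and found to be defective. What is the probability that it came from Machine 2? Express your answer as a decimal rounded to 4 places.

Tabulate prior·likelihood by source: [1] prior 0.4, lik 0.189, product 0.07560; [2] prior 0.3, lik 0.082, product 0.02460; [3] prior 0.3, lik 0.06, product 0.01800.
Normalizing constant = 0.11820; the posterior for Machine 2 is its product over the sum, 0.02460/0.11820 = 0.2081.

Posterior probability ≈ 0.2081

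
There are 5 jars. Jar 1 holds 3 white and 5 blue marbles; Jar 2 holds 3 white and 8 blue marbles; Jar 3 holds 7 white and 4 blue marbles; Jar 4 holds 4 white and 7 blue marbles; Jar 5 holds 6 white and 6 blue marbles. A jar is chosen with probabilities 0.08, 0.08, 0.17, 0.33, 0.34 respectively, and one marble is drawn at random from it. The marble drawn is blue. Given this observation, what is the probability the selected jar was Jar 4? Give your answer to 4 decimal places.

Posterior probability ≈ 0.3818

Tabulate prior·likelihood by source: [1] prior 0.08, lik 0.625, product 0.05000; [2] prior 0.08, lik 0.7273, product 0.05818; [3] prior 0.17, lik 0.3636, product 0.06182; [4] prior 0.33, lik 0.6364, product 0.2100; [5] prior 0.34, lik 0.5, product 0.1700.
Normalizing constant = 0.55000; the posterior for Jar 4 is its product over the sum, 0.2100/0.55000 = 0.3818.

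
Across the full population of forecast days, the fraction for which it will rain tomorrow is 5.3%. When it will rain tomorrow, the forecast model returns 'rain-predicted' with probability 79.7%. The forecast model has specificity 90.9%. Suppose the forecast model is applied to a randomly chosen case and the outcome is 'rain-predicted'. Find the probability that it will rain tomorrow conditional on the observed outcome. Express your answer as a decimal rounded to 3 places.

P(H | E) ≈ 0.329

Write H for 'it will rain tomorrow'. Prior odds H:¬H = 0.053/0.947 = 0.055966. For the 'rain-predicted' outcome, the likelihood ratio is 0.797/0.091 = 8.7582.
Posterior odds = 0.055966 × 8.7582 = 0.49017, so P(H|E) = 0.49017/(1+0.49017) = 0.329.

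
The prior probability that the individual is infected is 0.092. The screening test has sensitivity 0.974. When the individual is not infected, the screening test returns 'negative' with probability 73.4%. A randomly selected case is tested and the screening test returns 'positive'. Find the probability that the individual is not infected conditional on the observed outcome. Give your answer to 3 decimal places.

P(¬H | E) ≈ 0.729

Let H be the event that the individual is infected. P(H) = 0.092, so P(¬H) = 0.908. With E the 'positive' result, P(E|H) = 0.974 and P(E|¬H) = 0.266.
P(E) = 0.974·0.092 + 0.266·0.908 = 0.089608 + 0.24153 = 0.33114.
By Bayes' theorem, P(H|E) = 0.089608 / 0.33114 = 0.271. Hence P(¬H|E) = 1 − 0.271 = 0.729.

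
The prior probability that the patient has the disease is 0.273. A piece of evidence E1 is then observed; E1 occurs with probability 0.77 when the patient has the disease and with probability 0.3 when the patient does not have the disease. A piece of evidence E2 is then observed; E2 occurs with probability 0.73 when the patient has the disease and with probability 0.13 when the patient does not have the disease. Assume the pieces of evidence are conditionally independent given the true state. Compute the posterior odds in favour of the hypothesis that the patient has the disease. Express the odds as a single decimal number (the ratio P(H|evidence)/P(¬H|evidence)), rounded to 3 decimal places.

Prior odds = 0.273/(1−0.273) = 0.37552.
Likelihood ratio for E1 = 0.77/0.3 = 2.5667.
Likelihood ratio for E2 = 0.73/0.13 = 5.6154.
Posterior odds = prior odds × LR₁ × LR₂ = 5.4122.

Posterior odds ≈ 5.412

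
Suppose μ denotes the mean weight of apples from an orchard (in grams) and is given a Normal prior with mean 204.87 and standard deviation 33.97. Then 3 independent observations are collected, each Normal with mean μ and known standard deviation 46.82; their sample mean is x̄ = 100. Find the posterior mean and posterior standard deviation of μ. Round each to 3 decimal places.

Prior precision 1/τ₀² = 1/33.97² = 0.00086658; data precision n/σ² = 3/46.82² = 0.00136854.
Posterior precision = 0.00086658 + 0.00136854 = 0.00223512, giving posterior SD = 1/√0.00223512 = 21.152.
Posterior mean = (0.00086658·204.87 + 0.00136854·100) / 0.00223512 = 140.659.

Posterior mean ≈ 140.659; posterior SD ≈ 21.152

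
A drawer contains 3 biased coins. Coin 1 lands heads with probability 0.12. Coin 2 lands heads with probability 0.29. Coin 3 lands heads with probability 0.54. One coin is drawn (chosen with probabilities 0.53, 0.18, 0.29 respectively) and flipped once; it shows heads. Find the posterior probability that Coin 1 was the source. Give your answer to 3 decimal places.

P(heads|C1) = 0.12; P(heads|C2) = 0.29; P(heads|C3) = 0.54.
Prior × likelihood for each source: 0.53·0.12=0.06360, 0.18·0.29=0.05220, 0.29·0.54=0.1566. Summing gives P(heads) = 0.27240.
P(Coin 1 | heads) = 0.06360 / 0.27240 = 0.233.

Posterior probability ≈ 0.233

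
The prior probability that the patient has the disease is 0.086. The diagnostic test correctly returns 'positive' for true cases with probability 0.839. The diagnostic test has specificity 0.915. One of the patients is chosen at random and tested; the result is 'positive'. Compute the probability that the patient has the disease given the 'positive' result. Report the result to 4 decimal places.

Write H for 'the patient has the disease'. Prior odds H:¬H = 0.086/0.914 = 0.094092. For the 'positive' outcome, the likelihood ratio is 0.839/0.085 = 9.8706.
Posterior odds = 0.094092 × 9.8706 = 0.92874, so P(H|E) = 0.92874/(1+0.92874) = 0.4815.

P(H | E) ≈ 0.4815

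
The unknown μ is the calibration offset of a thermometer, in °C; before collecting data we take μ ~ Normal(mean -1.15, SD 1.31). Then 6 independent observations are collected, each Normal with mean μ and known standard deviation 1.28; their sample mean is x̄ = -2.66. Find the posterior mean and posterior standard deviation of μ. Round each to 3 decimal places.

Posterior mean ≈ -2.453; posterior SD ≈ 0.485

With known σ, the Normal prior is conjugate. Weight on the data is w = (n/σ²)/(n/σ² + 1/τ₀²) = 3.66211/(3.66211+0.582717) = 0.86272.
Posterior mean = w·x̄ + (1−w)·μ₀ = 0.86272·-2.66 + 0.13728·-1.15 = -2.453. Posterior variance = 1/(3.66211+0.582717) = 0.235581, so SD = 0.485.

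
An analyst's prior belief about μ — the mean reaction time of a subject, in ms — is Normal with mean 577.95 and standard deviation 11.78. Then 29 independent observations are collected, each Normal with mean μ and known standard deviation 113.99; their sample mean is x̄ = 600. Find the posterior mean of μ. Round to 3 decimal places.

With known σ, the Normal prior is conjugate. Weight on the data is w = (n/σ²)/(n/σ² + 1/τ₀²) = 0.00223185/(0.00223185+0.00720625) = 0.23647.
Posterior mean = w·x̄ + (1−w)·μ₀ = 0.23647·600 + 0.76353·577.95 = 583.164.

Posterior mean ≈ 583.164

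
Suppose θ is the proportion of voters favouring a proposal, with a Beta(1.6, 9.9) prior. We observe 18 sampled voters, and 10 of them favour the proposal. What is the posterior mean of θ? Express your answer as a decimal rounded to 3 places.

Observing 10 successes and 8 failures updates Beta(1.6, 9.9) by adding the success and failure counts to the two shape parameters: α = 1.6+10 = 11.6, β = 9.9+8 = 17.9.
E[θ | data] = 11.6/(11.6+17.9) = 0.393.

Posterior mean ≈ 0.393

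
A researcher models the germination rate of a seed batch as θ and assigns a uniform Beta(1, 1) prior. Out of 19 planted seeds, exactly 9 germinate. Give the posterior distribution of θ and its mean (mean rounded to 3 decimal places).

Posterior: Beta(10, 11); mean ≈ 0.476

Observing 9 successes and 10 failures updates Beta(1, 1) by adding the success and failure counts to the two shape parameters: α = 1+9 = 10, β = 1+10 = 11.
Posterior mean = α/(α+β) = 10/21 = 0.476.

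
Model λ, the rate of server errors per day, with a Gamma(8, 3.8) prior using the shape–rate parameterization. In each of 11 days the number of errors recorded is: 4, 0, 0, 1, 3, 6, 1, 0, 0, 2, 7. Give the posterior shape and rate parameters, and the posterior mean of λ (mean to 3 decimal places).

Posterior: Gamma(shape=32, rate=14.8); mean ≈ 2.162

Total count ∑xᵢ = 24 over n = 11 days.
Gamma is conjugate to the Poisson likelihood: posterior is Gamma(shape = 8+24 = 32, rate = 3.8+11 = 14.8).
E[λ | data] = 32/14.8 = 2.162.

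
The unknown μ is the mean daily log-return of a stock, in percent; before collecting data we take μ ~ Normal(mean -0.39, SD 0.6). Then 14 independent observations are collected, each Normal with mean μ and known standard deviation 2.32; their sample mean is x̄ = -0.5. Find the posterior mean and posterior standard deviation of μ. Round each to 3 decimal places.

Prior precision 1/τ₀² = 1/0.6² = 2.77778; data precision n/σ² = 14/2.32² = 2.60107.
Posterior precision = 2.77778 + 2.60107 = 5.37885, giving posterior SD = 1/√5.37885 = 0.431.
Posterior mean = (2.77778·-0.39 + 2.60107·-0.5) / 5.37885 = -0.443.

Posterior mean ≈ -0.443; posterior SD ≈ 0.431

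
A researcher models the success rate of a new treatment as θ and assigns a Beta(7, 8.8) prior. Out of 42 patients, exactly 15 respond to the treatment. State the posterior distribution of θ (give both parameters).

Posterior: Beta(22, 35.8)

The binomial likelihood is conjugate to the Beta prior: with 15 successes and 27 failures, the posterior is Beta(7+15, 8.8+27) = Beta(22, 35.8).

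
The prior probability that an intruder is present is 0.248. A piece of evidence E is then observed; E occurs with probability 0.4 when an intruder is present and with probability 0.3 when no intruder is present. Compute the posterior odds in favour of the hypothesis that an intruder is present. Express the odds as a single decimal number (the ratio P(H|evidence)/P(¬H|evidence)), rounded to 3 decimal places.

Prior odds = 0.248/(1−0.248) = 0.32979. In log-odds, ln(0.32979) = -1.1093.
Add log likelihood ratio: ln(1.3333) = 0.28768.
Posterior log-odds = -0.82163, so posterior odds = exp(-0.82163) = 0.43972.

Posterior odds ≈ 0.440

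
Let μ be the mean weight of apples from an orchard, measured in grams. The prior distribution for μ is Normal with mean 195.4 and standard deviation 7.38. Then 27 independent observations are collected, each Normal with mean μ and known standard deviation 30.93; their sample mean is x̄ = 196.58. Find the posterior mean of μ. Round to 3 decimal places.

Posterior mean ≈ 196.115

Prior precision 1/τ₀² = 1/7.38² = 0.0183606; data precision n/σ² = 27/30.93² = 0.0282230.
Posterior precision = 0.0183606 + 0.0282230 = 0.0465837.
Posterior mean = (0.0183606·195.4 + 0.0282230·196.58) / 0.0465837 = 196.115.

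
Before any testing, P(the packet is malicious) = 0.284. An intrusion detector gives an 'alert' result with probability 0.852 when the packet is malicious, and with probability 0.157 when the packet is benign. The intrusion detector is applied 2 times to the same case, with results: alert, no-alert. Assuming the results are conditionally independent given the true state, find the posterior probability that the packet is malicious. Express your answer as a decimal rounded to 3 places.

With H the event that the packet is malicious, the joint likelihood of the observed sequence is P(data|H) = 0.852·0.148 = 0.12610 and P(data|¬H) = 0.157·0.843 = 0.13235.
Bayes: P(H|data) = 0.284·0.12610 / (0.284·0.12610 + 0.716·0.13235) = 0.035811/0.13057 = 0.2743.

Posterior P(H) ≈ 0.274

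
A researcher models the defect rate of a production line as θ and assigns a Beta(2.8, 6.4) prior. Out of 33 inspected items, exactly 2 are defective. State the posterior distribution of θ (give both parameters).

Posterior: Beta(4.8, 37.4)

The binomial likelihood is conjugate to the Beta prior: with 2 successes and 31 failures, the posterior is Beta(2.8+2, 6.4+31) = Beta(4.8, 37.4).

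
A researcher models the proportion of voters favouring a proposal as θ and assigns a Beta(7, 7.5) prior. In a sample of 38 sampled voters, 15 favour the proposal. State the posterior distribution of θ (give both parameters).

The binomial likelihood is conjugate to the Beta prior: with 15 successes and 23 failures, the posterior is Beta(7+15, 7.5+23) = Beta(22, 30.5).

Posterior: Beta(22, 30.5)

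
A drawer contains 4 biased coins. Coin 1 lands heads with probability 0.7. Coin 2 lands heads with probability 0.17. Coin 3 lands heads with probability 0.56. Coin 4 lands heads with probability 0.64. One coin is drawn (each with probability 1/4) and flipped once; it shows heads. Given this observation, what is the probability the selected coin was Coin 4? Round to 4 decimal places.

Tabulate prior·likelihood by source: [1] prior 0.25, lik 0.7, product 0.1750; [2] prior 0.25, lik 0.17, product 0.04250; [3] prior 0.25, lik 0.56, product 0.1400; [4] prior 0.25, lik 0.64, product 0.1600.
Normalizing constant = 0.51750; the posterior for Coin 4 is its product over the sum, 0.1600/0.51750 = 0.3092.

Posterior probability ≈ 0.3092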